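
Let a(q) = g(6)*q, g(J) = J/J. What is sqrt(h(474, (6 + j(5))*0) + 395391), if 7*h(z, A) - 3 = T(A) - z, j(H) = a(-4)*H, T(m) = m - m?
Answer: 3*sqrt(2152318)/7 ≈ 628.75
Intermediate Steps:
g(J) = 1
T(m) = 0
a(q) = q (a(q) = 1*q = q)
j(H) = -4*H
h(z, A) = 3/7 - z/7 (h(z, A) = 3/7 + (0 - z)/7 = 3/7 + (-z)/7 = 3/7 - z/7)
sqrt(h(474, (6 + j(5))*0) + 395391) = sqrt((3/7 - 1/7*474) + 395391) = sqrt((3/7 - 474/7) + 395391) = sqrt(-471/7 + 395391) = sqrt(2767266/7) = 3*sqrt(2152318)/7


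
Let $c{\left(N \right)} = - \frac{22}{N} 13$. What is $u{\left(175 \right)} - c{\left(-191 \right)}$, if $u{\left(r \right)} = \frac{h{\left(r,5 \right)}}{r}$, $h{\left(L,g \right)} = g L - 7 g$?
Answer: $\frac{3154}{955} \approx 3.3026$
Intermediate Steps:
$c{\left(N \right)} = - \frac{286}{N}$
$h{\left(L,g \right)} = - 7 g + L g$ ($h{\left(L,g \right)} = L g - 7 g = - 7 g + L g$)
$u{\left(r \right)} = \frac{-35 + 5 r}{r}$ ($u{\left(r \right)} = \frac{5 \left(-7 + r\right)}{r} = \frac{-35 + 5 r}{r}$)
$u{\left(175 \right)} - c{\left(-191 \right)} = \left(5 - \frac{35}{175}\right) - - \frac{286}{-191} = \left(5 - \frac{1}{5}\right) - \left(-286\right) \left(- \frac{1}{191}\right) = \left(5 - \frac{1}{5}\right) - \frac{286}{191} = \frac{24}{5} - \frac{286}{191} = \frac{3154}{955}$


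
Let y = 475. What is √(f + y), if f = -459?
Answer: 4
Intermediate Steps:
√(f + y) = √(-459 + 475) = √16 = 4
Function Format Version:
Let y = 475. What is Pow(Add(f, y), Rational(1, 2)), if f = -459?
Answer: 4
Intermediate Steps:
Pow(Add(f, y), Rational(1, 2)) = Pow(Add(-459, 475), Rational(1, 2)) = Pow(16, Rational(1, 2)) = 4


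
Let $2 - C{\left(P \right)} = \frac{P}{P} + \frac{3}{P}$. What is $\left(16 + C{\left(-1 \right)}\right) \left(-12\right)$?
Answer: $-240$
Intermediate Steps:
$C{\left(P \right)} = 1 - \frac{3}{P}$ ($C{\left(P \right)} = 2 - \left(\frac{P}{P} + \frac{3}{P}\right) = 2 - \left(1 + \frac{3}{P}\right) = 1 - \frac{3}{P}$)
$\left(16 + C{\left(-1 \right)}\right) \left(-12\right) = \left(16 + \frac{-3 - 1}{-1}\right) \left(-12\right) = \left(16 - -4\right) \left(-12\right) = \left(16 + 4\right) \left(-12\right) = 20 \left(-12\right) = -240$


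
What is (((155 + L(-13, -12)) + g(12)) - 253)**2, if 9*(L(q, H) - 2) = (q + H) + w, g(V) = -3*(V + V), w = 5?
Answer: 2347024/81 ≈ 28976.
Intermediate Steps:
g(V) = -6*V
L(q, H) = 23/9 + H/9 + q/9 (L(q, H) = 2 + ((q + H) + 5)/9 = 2 + ((H + q) + 5)/9 = 2 + (5 + H + q)/9 = 2 + (5/9 + H/9 + q/9) = 23/9 + H/9 + q/9)
(((155 + L(-13, -12)) + g(12)) - 253)**2 = (((155 + (23/9 + (1/9)*(-12) + (1/9)*(-13))) - 6*12) - 253)**2 = (((155 + (23/9 - 4/3 - 13/9)) - 72) - 253)**2 = (((155 - 2/9) - 72) - 253)**2 = ((1393/9 - 72) - 253)**2 = (745/9 - 253)**2 = (-1532/9)**2 = 2347024/81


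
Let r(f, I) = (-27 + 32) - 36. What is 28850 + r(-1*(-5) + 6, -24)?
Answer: 28819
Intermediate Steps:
r(f, I) = -31 (r(f, I) = 5 - 36 = -31)
28850 + r(-1*(-5) + 6, -24) = 28850 - 31 = 28819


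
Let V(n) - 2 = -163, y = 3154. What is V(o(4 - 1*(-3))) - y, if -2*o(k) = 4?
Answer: -3315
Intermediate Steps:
o(k) = -2 (o(k) = -½*4 = -2)
V(n) = -161 (V(n) = 2 - 163 = -161)
V(o(4 - 1*(-3))) - y = -161 - 1*3154 = -161 - 3154 = -3315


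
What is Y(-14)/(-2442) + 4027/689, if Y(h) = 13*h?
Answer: 4979666/841269 ≈ 5.9192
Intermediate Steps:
Y(-14)/(-2442) + 4027/689 = (13*(-14))/(-2442) + 4027/689 = -182*(-1/2442) + 4027*(1/689) = 91/1221 + 4027/689 = 4979666/841269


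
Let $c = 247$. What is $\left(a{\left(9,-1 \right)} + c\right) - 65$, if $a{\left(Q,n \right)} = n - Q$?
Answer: $172$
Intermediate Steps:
$\left(a{\left(9,-1 \right)} + c\right) - 65 = \left(\left(-1 - 9\right) + 247\right) - 65 = \left(-10 + 247\right) - 65 = 237 - 65 = 172$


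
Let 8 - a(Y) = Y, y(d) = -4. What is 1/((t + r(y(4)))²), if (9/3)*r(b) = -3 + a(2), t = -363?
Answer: 1/131044 ≈ 7.6310e-6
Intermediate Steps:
a(Y) = 8 - Y
r(b) = 1 (r(b) = (-3 + (8 - 1*2))/3 = (-3 + (8 - 2))/3 = (-3 + 6)/3 = (⅓)*3 = 1)
1/((t + r(y(4)))²) = 1/((-363 + 1)²) = 1/((-362)²) = 1/131044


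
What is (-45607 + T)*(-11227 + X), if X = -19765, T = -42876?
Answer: 2742265136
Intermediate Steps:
(-45607 + T)*(-11227 + X) = (-45607 - 42876)*(-11227 - 19765) = -88483*(-30992) = 2742265136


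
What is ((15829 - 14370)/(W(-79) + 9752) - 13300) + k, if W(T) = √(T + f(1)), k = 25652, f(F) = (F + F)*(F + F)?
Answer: 1174708931976/95101579 - 7295*I*√3/95101579 ≈ 12352.0 - 0.00013286*I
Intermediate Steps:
f(F) = 4*F² (f(F) = (2*F)*(2*F) = 4*F²)
W(T) = √(4 + T) (W(T) = √(T + 4*1²) = √(T + 4*1) = √(T + 4) = √(4 + T))
((15829 - 14370)/(W(-79) + 9752) - 13300) + k = ((15829 - 14370)/(√(4 - 79) + 9752) - 13300) + 25652 = (1459/(√(-75) + 9752) - 13300) + 25652 = (1459/(5*I*√3 + 9752) - 13300) + 25652 = (1459/(9752 + 5*I*√3) - 13300) + 25652 = (-13300 + 1459/(9752 + 5*I*√3)) + 25652 = 12352 + 1459/(9752 + 5*I*√3)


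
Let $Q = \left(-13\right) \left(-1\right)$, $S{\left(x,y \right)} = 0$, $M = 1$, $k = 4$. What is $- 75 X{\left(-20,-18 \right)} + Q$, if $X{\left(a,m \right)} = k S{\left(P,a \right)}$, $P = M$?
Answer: $13$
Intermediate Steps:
$P = 1$
$X{\left(a,m \right)} = 0$ ($X{\left(a,m \right)} = 4 \cdot 0 = 0$)
$Q = 13$
$- 75 X{\left(-20,-18 \right)} + Q = \left(-75\right) 0 + 13 = 0 + 13 = 13$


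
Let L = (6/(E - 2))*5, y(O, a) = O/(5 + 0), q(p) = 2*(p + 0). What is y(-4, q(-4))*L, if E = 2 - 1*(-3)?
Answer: -8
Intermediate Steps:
E = 5 (E = 2 + 3 = 5)
q(p) = 2*p
y(O, a) = O/5
L = 10 (L = (6/(5 - 2))*5 = (6/3)*5 = (6*(⅓))*5 = 2*5 = 10)
y(-4, q(-4))*L = ((⅕)*(-4))*10 = -⅘*10 = -8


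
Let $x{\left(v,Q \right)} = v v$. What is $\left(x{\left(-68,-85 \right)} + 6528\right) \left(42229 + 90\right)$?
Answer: $471941488$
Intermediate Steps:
$x{\left(v,Q \right)} = v^{2}$
$\left(x{\left(-68,-85 \right)} + 6528\right) \left(42229 + 90\right) = \left(\left(-68\right)^{2} + 6528\right) \left(42229 + 90\right) = \left(4624 + 6528\right) 42319 = 11152 \cdot 42319 = 471941488$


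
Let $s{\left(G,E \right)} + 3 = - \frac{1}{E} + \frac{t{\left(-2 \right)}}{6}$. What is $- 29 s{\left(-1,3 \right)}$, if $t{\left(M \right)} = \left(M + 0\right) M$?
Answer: $\frac{232}{3} \approx 77.333$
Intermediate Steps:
$t{\left(M \right)} = M^{2}$ ($t{\left(M \right)} = M M = M^{2}$)
$s{\left(G,E \right)} = - \frac{7}{3} - \frac{1}{E}$ ($s{\left(G,E \right)} = -3 + \left(- \frac{1}{E} + \frac{\left(-2\right)^{2}}{6}\right) = -3 + \left(- \frac{1}{E} + 4 \cdot \frac{1}{6}\right) = -3 + \left(- \frac{1}{E} + \frac{2}{3}\right) = -3 + \left(\frac{2}{3} - \frac{1}{E}\right) = - \frac{7}{3} - \frac{1}{E}$)
$- 29 s{\left(-1,3 \right)} = - 29 \left(- \frac{7}{3} - \frac{1}{3}\right) = \left(-29\right) \left(- \frac{8}{3}\right) = \frac{232}{3}$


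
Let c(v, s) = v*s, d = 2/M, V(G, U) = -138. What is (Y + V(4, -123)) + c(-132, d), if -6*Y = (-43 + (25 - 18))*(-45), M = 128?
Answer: -6561/16 ≈ -410.06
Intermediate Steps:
d = 1/64 (d = 2/128 = 2*(1/128) = 1/64 ≈ 0.015625)
Y = -270 (Y = -(-43 + (25 - 18))*(-45)/6 = -(-43 + 7)*(-45)/6 = -(-6)*(-45) = -1/6*1620 = -270)
c(v, s) = s*v
(Y + V(4, -123)) + c(-132, d) = (-270 - 138) + (1/64)*(-132) = -408 - 33/16 = -6561/16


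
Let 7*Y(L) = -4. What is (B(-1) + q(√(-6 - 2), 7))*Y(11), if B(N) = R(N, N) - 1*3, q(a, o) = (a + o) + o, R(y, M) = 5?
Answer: -64/7 - 8*I*√2/7 ≈ -9.1429 - 1.6162*I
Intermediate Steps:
Y(L) = -4/7 (Y(L) = (⅐)*(-4) = -4/7)
q(a, o) = a + 2*o
B(N) = 2 (B(N) = 5 - 1*3 = 5 - 3 = 2)
(B(-1) + q(√(-6 - 2), 7))*Y(11) = (2 + (√(-6 - 2) + 2*7))*(-4/7) = (2 + (√(-8) + 14))*(-4/7) = (2 + (2*I*√2 + 14))*(-4/7) = (2 + (14 + 2*I*√2))*(-4/7) = (16 + 2*I*√2)*(-4/7) = -64/7 - 8*I*√2/7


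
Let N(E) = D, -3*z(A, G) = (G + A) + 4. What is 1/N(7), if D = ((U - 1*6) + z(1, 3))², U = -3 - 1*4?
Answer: 9/2209 ≈ 0.0040742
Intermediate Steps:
z(A, G) = -4/3 - A/3 - G/3 (z(A, G) = -((G + A) + 4)/3 = -((A + G) + 4)/3 = -(4 + A + G)/3 = -4/3 - A/3 - G/3)
U = -7 (U = -3 - 4 = -7)
D = 2209/9 (D = ((-7 - 1*6) + (-4/3 - ⅓*1 - ⅓*3))² = ((-7 - 6) + (-4/3 - ⅓ - 1))² = (-13 - 8/3)² = (-47/3)² = 2209/9 ≈ 245.44)
N(E) = 2209/9
1/N(7) = 1/(2209/9) = 9/2209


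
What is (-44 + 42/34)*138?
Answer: -100326/17 ≈ -5901.5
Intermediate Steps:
(-44 + 42/34)*138 = (-44 + 42*(1/34))*138 = (-44 + 21/17)*138 = -727/17*138 = -100326/17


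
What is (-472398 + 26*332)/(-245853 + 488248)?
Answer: -463766/242395 ≈ -1.9133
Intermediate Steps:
(-472398 + 26*332)/(-245853 + 488248) = (-472398 + 8632)/242395 = -463766*1/242395 = -463766/242395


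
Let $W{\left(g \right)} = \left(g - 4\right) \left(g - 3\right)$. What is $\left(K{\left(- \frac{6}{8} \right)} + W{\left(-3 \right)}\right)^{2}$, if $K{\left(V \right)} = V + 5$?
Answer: $\frac{34225}{16} \approx 2139.1$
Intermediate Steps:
$W{\left(g \right)} = \left(-4 + g\right) \left(-3 + g\right)$
$K{\left(V \right)} = 5 + V$
$\left(K{\left(- \frac{6}{8} \right)} + W{\left(-3 \right)}\right)^{2} = \left(\left(5 - \frac{6}{8}\right) + \left(12 + \left(-3\right)^{2} - -21\right)\right)^{2} = \left(\left(5 - \frac{3}{4}\right) + \left(12 + 9 + 21\right)\right)^{2} = \left(\left(5 - \frac{3}{4}\right) + 42\right)^{2} = \left(\frac{17}{4} + 42\right)^{2} = \left(\frac{185}{4}\right)^{2} = \frac{34225}{16}$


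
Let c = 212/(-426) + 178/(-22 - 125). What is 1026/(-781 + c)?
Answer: -1189818/907681 ≈ -1.3108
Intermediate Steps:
c = -5944/3479 (c = 212*(-1/426) + 178/(-147) = -106/213 + 178*(-1/147) = -106/213 - 178/147 = -5944/3479 ≈ -1.7085)
1026/(-781 + c) = 1026/(-781 - 5944/3479) = 1026/(-2723043/3479) = -3479/2723043*1026 = -1189818/907681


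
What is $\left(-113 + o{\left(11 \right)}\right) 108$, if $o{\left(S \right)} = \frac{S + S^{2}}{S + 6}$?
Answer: $- \frac{193212}{17} \approx -11365.0$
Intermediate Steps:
$o{\left(S \right)} = \frac{S + S^{2}}{6 + S}$
$\left(-113 + o{\left(11 \right)}\right) 108 = \left(-113 + \frac{11 \left(1 + 11\right)}{6 + 11}\right) 108 = \left(-113 + 11 \cdot \frac{1}{17} \cdot 12\right) 108 = \left(-113 + \frac{132}{17}\right) 108 = \left(- \frac{1789}{17}\right) 108 = - \frac{193212}{17}$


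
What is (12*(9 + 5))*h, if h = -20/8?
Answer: -420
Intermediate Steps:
h = -5/2 (h = -20*⅛ = -5/2 ≈ -2.5000)
(12*(9 + 5))*h = (12*(9 + 5))*(-5/2) = (12*14)*(-5/2) = 168*(-5/2) = -420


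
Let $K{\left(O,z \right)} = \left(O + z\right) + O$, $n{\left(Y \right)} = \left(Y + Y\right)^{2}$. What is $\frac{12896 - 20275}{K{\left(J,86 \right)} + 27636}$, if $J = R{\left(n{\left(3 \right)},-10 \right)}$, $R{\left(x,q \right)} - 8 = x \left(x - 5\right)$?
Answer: $- \frac{7379}{29970} \approx -0.24621$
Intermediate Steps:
$n{\left(Y \right)} = 4 Y^{2}$ ($n{\left(Y \right)} = \left(2 Y\right)^{2} = 4 Y^{2}$)
$R{\left(x,q \right)} = 8 + x \left(-5 + x\right)$ ($R{\left(x,q \right)} = 8 + x \left(x - 5\right) = 8 + x \left(-5 + x\right)$)
$J = 1124$ ($J = 8 + \left(4 \cdot 3^{2}\right)^{2} - 5 \cdot 4 \cdot 3^{2} = 8 + \left(4 \cdot 9\right)^{2} - 5 \cdot 4 \cdot 9 = 8 + 36^{2} - 180 = 8 + 1296 - 180 = 1124$)
$K{\left(O,z \right)} = z + 2 O$
$\frac{12896 - 20275}{K{\left(J,86 \right)} + 27636} = \frac{12896 - 20275}{\left(86 + 2 \cdot 1124\right) + 27636} = - \frac{7379}{\left(86 + 2248\right) + 27636} = - \frac{7379}{2334 + 27636} = - \frac{7379}{29970}$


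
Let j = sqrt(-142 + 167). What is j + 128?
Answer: 133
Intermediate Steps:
j = 5 (j = sqrt(25) = 5)
j + 128 = 5 + 128 = 133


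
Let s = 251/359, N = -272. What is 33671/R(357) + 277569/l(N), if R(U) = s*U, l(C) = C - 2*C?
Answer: 1656472423/1433712 ≈ 1155.4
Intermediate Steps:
s = 251/359 (s = 251*(1/359) = 251/359 ≈ 0.69916)
l(C) = -C (l(C) = C - 2*C = -C)
R(U) = 251*U/359
33671/R(357) + 277569/l(N) = 33671/(((251/359)*357)) + 277569/((-1*(-272))) = 33671/(89607/359) + 277569/272 = 33671*(359/89607) + 277569*(1/272) = 12087889/89607 + 277569/272 = 1656472423/1433712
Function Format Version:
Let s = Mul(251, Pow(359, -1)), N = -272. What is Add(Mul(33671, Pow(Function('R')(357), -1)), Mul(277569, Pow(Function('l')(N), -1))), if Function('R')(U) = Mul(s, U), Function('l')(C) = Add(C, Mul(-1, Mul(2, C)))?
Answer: Rational(1656472423, 1433712) ≈ 1155.4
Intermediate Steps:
s = Rational(251, 359) (s = Mul(251, Rational(1, 359)) = Rational(251, 359) ≈ 0.69916)
Function('l')(C) = Mul(-1, C) (Function('l')(C) = Add(C, Mul(-2, C)) = Mul(-1, C))
Function('R')(U) = Mul(Rational(251, 359), U)
Add(Mul(33671, Pow(Function('R')(357), -1)), Mul(277569, Pow(Function('l')(N), -1))) = Add(Mul(33671, Pow(Mul(Rational(251, 359), 357), -1)), Mul(277569, Pow(Mul(-1, -272), -1))) = Add(Mul(33671, Pow(Rational(89607, 359), -1)), Mul(277569, Pow(272, -1))) = Add(Mul(33671, Rational(359, 89607)), Mul(277569, Rational(1, 272))) = Add(Rational(12087889, 89607), Rational(277569, 272)) = Rational(1656472423, 1433712)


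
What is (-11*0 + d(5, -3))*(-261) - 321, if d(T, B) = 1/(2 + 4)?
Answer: -729/2 ≈ -364.50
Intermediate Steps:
d(T, B) = 1/6
(-11*0 + d(5, -3))*(-261) - 321 = (-11*0 + 1/6)*(-261) - 321 = (0 + 1/6)*(-261) - 321 = (1/6)*(-261) - 321 = -87/2 - 321 = -729/2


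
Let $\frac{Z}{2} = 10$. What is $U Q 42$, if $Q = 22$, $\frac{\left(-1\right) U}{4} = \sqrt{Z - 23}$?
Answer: $- 3696 i \sqrt{3} \approx - 6401.7 i$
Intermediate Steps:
$Z = 20$ ($Z = 2 \cdot 10 = 20$)
$U = - 4 i \sqrt{3}$ ($U = - 4 \sqrt{20 - 23} = - 4 \sqrt{-3} = - 4 i \sqrt{3} \approx - 6.9282 i$)
$U Q 42 = - 4 i \sqrt{3} \cdot 22 \cdot 42 = - 88 i \sqrt{3} \cdot 42 = - 3696 i \sqrt{3}$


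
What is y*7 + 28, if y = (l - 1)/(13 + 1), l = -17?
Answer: 19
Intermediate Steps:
y = -9/7 (y = (-17 - 1)/(13 + 1) = -18/14 = -18*1/14 = -9/7 ≈ -1.2857)
y*7 + 28 = -9/7*7 + 28 = -9 + 28 = 19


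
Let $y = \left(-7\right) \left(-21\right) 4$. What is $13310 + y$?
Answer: $13898$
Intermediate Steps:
$y = 588$ ($y = 147 \cdot 4 = 588$)
$13310 + y = 13310 + 588 = 13898$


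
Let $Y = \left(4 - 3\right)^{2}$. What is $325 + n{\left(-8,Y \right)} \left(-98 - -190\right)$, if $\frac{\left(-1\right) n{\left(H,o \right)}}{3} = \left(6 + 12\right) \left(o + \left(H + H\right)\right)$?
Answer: $74845$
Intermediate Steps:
$Y = 1$ ($Y = 1^{2} = 1$)
$n{\left(H,o \right)} = - 108 H - 54 o$ ($n{\left(H,o \right)} = - 3 \left(6 + 12\right) \left(o + \left(H + H\right)\right) = - 3 \cdot 18 \left(o + 2 H\right) = - 3 \left(18 o + 36 H\right) = - 108 H - 54 o$)
$325 + n{\left(-8,Y \right)} \left(-98 - -190\right) = 325 + \left(\left(-108\right) \left(-8\right) - 54\right) \left(-98 - -190\right) = 325 + \left(864 - 54\right) \left(-98 + 190\right) = 325 + 810 \cdot 92 = 325 + 74520 = 74845$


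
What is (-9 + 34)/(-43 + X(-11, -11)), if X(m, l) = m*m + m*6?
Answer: 25/12 ≈ 2.0833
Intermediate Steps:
X(m, l) = m**2 + 6*m
(-9 + 34)/(-43 + X(-11, -11)) = (-9 + 34)/(-43 - 11*(6 - 11)) = 25/(-43 - 11*(-5)) = 25/(-43 + 55) = 25/12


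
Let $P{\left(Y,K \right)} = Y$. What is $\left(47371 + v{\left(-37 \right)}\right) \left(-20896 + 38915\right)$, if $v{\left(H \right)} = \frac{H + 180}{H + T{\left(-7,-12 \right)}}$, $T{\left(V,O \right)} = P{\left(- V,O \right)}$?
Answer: $\frac{25604764753}{30} \approx 8.5349 \cdot 10^{8}$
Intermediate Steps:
$T{\left(V,O \right)} = - V$
$v{\left(H \right)} = \frac{180 + H}{7 + H}$ ($v{\left(H \right)} = \frac{H + 180}{H - -7} = \frac{180 + H}{H + 7} = \frac{180 + H}{7 + H}$)
$\left(47371 + v{\left(-37 \right)}\right) \left(-20896 + 38915\right) = \left(47371 + \frac{180 - 37}{7 - 37}\right) \left(-20896 + 38915\right) = \left(47371 + \frac{1}{-30} \cdot 143\right) 18019 = \left(47371 - \frac{143}{30}\right) 18019 = \frac{1420987}{30} \cdot 18019 = \frac{25604764753}{30}$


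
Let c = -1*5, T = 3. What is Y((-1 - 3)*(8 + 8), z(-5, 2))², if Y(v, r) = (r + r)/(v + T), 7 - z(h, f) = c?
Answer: 576/3721 ≈ 0.15480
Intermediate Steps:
c = -5
z(h, f) = 12 (z(h, f) = 7 - 1*(-5) = 7 + 5 = 12)
Y(v, r) = 2*r/(3 + v) (Y(v, r) = (r + r)/(v + 3) = (2*r)/(3 + v) = 2*r/(3 + v))
Y((-1 - 3)*(8 + 8), z(-5, 2))² = (2*12/(3 + (-1 - 3)*(8 + 8)))² = (2*12/(3 - 4*16))² = (2*12/(3 - 64))² = (2*12/(-61))² = (2*12*(-1/61))² = (-24/61)² = 576/3721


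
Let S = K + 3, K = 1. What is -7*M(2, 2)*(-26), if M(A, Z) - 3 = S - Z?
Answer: 910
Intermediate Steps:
S = 4 (S = 1 + 3 = 4)
M(A, Z) = 7 - Z (M(A, Z) = 3 + (4 - Z) = 7 - Z)
-7*M(2, 2)*(-26) = -7*(7 - 1*2)*(-26) = -7*(7 - 2)*(-26) = -7*5*(-26) = -35*(-26) = 910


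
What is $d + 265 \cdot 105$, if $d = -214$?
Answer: $27611$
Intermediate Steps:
$d + 265 \cdot 105 = -214 + 265 \cdot 105 = -214 + 27825 = 27611$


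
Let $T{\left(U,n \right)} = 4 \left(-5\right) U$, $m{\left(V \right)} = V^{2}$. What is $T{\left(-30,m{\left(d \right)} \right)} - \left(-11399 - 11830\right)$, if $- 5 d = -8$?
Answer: $23829$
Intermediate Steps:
$d = \frac{8}{5}$ ($d = \left(- \frac{1}{5}\right) \left(-8\right) = \frac{8}{5} \approx 1.6$)
$T{\left(U,n \right)} = - 20 U$
$T{\left(-30,m{\left(d \right)} \right)} - \left(-11399 - 11830\right) = \left(-20\right) \left(-30\right) - \left(-11399 - 11830\right) = 600 - \left(-11399 - 11830\right) = 600 - -23229 = 600 + 23229 = 23829$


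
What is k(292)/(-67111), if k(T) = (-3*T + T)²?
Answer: -341056/67111 ≈ -5.0820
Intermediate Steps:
k(T) = 4*T² (k(T) = (-2*T)² = 4*T²)
k(292)/(-67111) = (4*292²)/(-67111) = (4*85264)*(-1/67111) = 341056*(-1/67111) = -341056/67111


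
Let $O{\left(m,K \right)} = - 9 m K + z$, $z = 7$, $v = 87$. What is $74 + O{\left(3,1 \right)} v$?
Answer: $-1666$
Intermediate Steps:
$O{\left(m,K \right)} = 7 - 9 K m$ ($O{\left(m,K \right)} = - 9 m K + 7 = - 9 K m + 7 = 7 - 9 K m$)
$74 + O{\left(3,1 \right)} v = 74 + \left(7 - 9 \cdot 3\right) 87 = 74 + \left(7 - 27\right) 87 = 74 - 1740 = -1666$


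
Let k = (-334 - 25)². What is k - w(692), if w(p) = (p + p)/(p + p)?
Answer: 128880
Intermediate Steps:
k = 128881 (k = (-359)² = 128881)
w(p) = 1 (w(p) = (2*p)/((2*p)) = (2*p)*(1/(2*p)) = 1)
k - w(692) = 128881 - 1*1 = 128881 - 1 = 128880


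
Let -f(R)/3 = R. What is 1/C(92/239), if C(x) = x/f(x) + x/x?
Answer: 3/2 ≈ 1.5000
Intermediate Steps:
f(R) = -3*R
C(x) = 2/3 (C(x) = x/((-3*x)) + x/x = x*(-1/(3*x)) + 1 = -1/3 + 1 = 2/3)
1/C(92/239) = 1/(2/3) = 3/2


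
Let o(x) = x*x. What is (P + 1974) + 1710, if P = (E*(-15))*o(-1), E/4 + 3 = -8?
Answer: 4344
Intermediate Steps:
o(x) = x**2
E = -44 (E = -12 + 4*(-8) = -12 - 32 = -44)
P = 660 (P = -44*(-15)*(-1)**2 = 660*1 = 660)
(P + 1974) + 1710 = (660 + 1974) + 1710 = 2634 + 1710 = 4344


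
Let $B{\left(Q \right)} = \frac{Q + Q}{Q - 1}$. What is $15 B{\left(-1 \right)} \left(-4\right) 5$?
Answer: $-300$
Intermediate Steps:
$B{\left(Q \right)} = \frac{2 Q}{-1 + Q}$
$15 B{\left(-1 \right)} \left(-4\right) 5 = 15 \cdot 2 \left(-1\right) \frac{1}{-1 - 1} \left(-4\right) 5 = 15 \cdot 2 \left(-1\right) \frac{1}{-2} \left(-4\right) 5 = 15 \cdot 2 \left(-1\right) \left(- \frac{1}{2}\right) \left(-4\right) 5 = 15 \cdot 1 \left(-4\right) 5 = 15 \left(-4\right) 5 = \left(-60\right) 5 = -300$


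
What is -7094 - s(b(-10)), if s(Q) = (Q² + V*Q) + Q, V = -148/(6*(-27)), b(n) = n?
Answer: -581164/81 ≈ -7174.9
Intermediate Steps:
V = 74/81 (V = -148/(-162) = -148*(-1/162) = 74/81 ≈ 0.91358)
s(Q) = Q² + 155*Q/81 (s(Q) = (Q² + 74*Q/81) + Q = Q² + 155*Q/81)
-7094 - s(b(-10)) = -7094 - (-10)*(155 + 81*(-10))/81 = -7094 - (-10)*(155 - 810)/81 = -7094 - (-10)*(-655)/81 = -7094 - 1*6550/81 = -7094 - 6550/81 = -581164/81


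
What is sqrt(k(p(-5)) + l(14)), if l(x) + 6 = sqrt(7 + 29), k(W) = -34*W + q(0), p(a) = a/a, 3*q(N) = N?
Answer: I*sqrt(34) ≈ 5.8309*I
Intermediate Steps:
q(N) = N/3
p(a) = 1
k(W) = -34*W (k(W) = -34*W + (1/3)*0 = -34*W + 0 = -34*W)
l(x) = 0 (l(x) = -6 + sqrt(7 + 29) = -6 + sqrt(36) = -6 + 6 = 0)
sqrt(k(p(-5)) + l(14)) = sqrt(-34*1 + 0) = sqrt(-34 + 0) = sqrt(-34) = I*sqrt(34)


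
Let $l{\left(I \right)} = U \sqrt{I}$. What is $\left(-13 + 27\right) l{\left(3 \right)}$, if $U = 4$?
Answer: $56 \sqrt{3} \approx 96.995$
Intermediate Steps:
$l{\left(I \right)} = 4 \sqrt{I}$
$\left(-13 + 27\right) l{\left(3 \right)} = \left(-13 + 27\right) 4 \sqrt{3} = 14 \cdot 4 \sqrt{3} = 56 \sqrt{3}$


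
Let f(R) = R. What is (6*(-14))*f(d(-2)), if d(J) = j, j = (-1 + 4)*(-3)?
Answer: 756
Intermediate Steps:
j = -9 (j = 3*(-3) = -9)
d(J) = -9
(6*(-14))*f(d(-2)) = (6*(-14))*(-9) = -84*(-9) = 756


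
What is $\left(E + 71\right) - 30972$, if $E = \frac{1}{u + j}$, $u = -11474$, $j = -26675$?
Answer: $- \frac{1178842250}{38149} \approx -30901.0$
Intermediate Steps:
$E = - \frac{1}{38149}$ ($E = \frac{1}{-11474 - 26675} = \frac{1}{-38149} = - \frac{1}{38149} \approx -2.6213 \cdot 10^{-5}$)
$\left(E + 71\right) - 30972 = \left(- \frac{1}{38149} + 71\right) - 30972 = \frac{2708578}{38149} - 30972 = - \frac{1178842250}{38149}$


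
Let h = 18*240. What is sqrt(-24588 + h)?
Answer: 6*I*sqrt(563) ≈ 142.37*I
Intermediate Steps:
h = 4320
sqrt(-24588 + h) = sqrt(-24588 + 4320) = sqrt(-20268) = 6*I*sqrt(563)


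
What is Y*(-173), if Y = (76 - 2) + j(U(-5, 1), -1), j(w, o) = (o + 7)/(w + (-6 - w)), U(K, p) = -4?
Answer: -12629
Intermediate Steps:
j(w, o) = -7/6 - o/6 (j(w, o) = (7 + o)/(-6) = (7 + o)*(-⅙) = -7/6 - o/6)
Y = 73 (Y = (76 - 2) + (-7/6 - ⅙*(-1)) = 74 + (-7/6 + ⅙) = 74 - 1 = 73)
Y*(-173) = 73*(-173) = -12629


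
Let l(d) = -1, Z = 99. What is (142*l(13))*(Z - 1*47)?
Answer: -7384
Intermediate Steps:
(142*l(13))*(Z - 1*47) = (142*(-1))*(99 - 1*47) = -142*(99 - 47) = -142*52 = -7384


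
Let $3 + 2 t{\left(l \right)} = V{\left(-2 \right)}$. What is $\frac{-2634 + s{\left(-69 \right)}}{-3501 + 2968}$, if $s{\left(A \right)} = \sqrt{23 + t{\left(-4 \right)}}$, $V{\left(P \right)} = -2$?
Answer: $\frac{2634}{533} - \frac{\sqrt{82}}{1066} \approx 4.9333$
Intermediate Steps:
$t{\left(l \right)} = - \frac{5}{2}$ ($t{\left(l \right)} = - \frac{3}{2} + \frac{1}{2} \left(-2\right) = - \frac{3}{2} - 1 = - \frac{5}{2}$)
$s{\left(A \right)} = \frac{\sqrt{82}}{2}$ ($s{\left(A \right)} = \sqrt{23 - \frac{5}{2}} = \sqrt{\frac{41}{2}} = \frac{\sqrt{82}}{2}$)
$\frac{-2634 + s{\left(-69 \right)}}{-3501 + 2968} = \frac{-2634 + \frac{\sqrt{82}}{2}}{-3501 + 2968} = \frac{-2634 + \frac{\sqrt{82}}{2}}{-533} = \left(-2634 + \frac{\sqrt{82}}{2}\right) \left(- \frac{1}{533}\right) = \frac{2634}{533} - \frac{\sqrt{82}}{1066}$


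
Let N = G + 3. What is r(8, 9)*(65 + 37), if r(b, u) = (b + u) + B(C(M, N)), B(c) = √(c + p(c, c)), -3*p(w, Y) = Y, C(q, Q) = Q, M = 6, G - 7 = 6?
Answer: 1734 + 136*√6 ≈ 2067.1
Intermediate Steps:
G = 13 (G = 7 + 6 = 13)
N = 16 (N = 13 + 3 = 16)
p(w, Y) = -Y/3
B(c) = √6*√c/3 (B(c) = √(c - c/3) = √(2*c/3) = √6*√c/3)
r(b, u) = b + u + 4*√6/3 (r(b, u) = (b + u) + √6*√16/3 = (b + u) + (⅓)*√6*4 = (b + u) + 4*√6/3 = b + u + 4*√6/3)
r(8, 9)*(65 + 37) = (8 + 9 + 4*√6/3)*(65 + 37) = (17 + 4*√6/3)*102 = 1734 + 136*√6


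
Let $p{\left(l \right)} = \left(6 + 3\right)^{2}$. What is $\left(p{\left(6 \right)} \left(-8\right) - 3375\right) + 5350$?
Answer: $1327$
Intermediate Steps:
$p{\left(l \right)} = 81$ ($p{\left(l \right)} = 9^{2} = 81$)
$\left(p{\left(6 \right)} \left(-8\right) - 3375\right) + 5350 = \left(81 \left(-8\right) - 3375\right) + 5350 = \left(-648 - 3375\right) + 5350 = -4023 + 5350 = 1327$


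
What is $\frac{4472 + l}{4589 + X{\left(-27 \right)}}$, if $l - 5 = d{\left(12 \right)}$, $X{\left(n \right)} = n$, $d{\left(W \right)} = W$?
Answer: $\frac{4489}{4562} \approx 0.984$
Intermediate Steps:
$l = 17$ ($l = 5 + 12 = 17$)
$\frac{4472 + l}{4589 + X{\left(-27 \right)}} = \frac{4472 + 17}{4589 - 27} = \frac{4489}{4562}$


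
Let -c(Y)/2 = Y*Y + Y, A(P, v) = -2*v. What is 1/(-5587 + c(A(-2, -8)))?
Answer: -1/6131 ≈ -0.00016311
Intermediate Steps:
c(Y) = -2*Y - 2*Y**2 (c(Y) = -2*(Y*Y + Y) = -2*(Y**2 + Y) = -2*(Y + Y**2) = -2*Y - 2*Y**2)
1/(-5587 + c(A(-2, -8))) = 1/(-5587 - 2*(-2*(-8))*(1 - 2*(-8))) = 1/(-5587 - 2*16*(1 + 16)) = 1/(-5587 - 2*16*17) = 1/(-5587 - 544) = 1/(-6131) = -1/6131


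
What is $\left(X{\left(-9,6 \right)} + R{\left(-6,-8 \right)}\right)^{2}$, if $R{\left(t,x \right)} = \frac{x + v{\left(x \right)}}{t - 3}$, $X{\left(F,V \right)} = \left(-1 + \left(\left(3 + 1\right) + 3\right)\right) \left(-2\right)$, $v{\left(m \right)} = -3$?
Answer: $\frac{9409}{81} \approx 116.16$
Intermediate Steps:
$X{\left(F,V \right)} = -12$ ($X{\left(F,V \right)} = \left(-1 + \left(4 + 3\right)\right) \left(-2\right) = \left(-1 + 7\right) \left(-2\right) = 6 \left(-2\right) = -12$)
$R{\left(t,x \right)} = \frac{-3 + x}{-3 + t}$ ($R{\left(t,x \right)} = \frac{x - 3}{t - 3} = \frac{-3 + x}{-3 + t}$)
$\left(X{\left(-9,6 \right)} + R{\left(-6,-8 \right)}\right)^{2} = \left(-12 + \frac{-3 - 8}{-3 - 6}\right)^{2} = \left(-12 + \frac{1}{-9} \left(-11\right)\right)^{2} = \left(-12 - - \frac{11}{9}\right)^{2} = \left(-12 + \frac{11}{9}\right)^{2} = \left(- \frac{97}{9}\right)^{2} = \frac{9409}{81}$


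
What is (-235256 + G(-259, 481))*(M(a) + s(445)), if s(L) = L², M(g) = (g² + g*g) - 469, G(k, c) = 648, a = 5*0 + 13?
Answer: -46427515552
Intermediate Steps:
a = 13 (a = 0 + 13 = 13)
M(g) = -469 + 2*g² (M(g) = (g² + g²) - 469 = 2*g² - 469 = -469 + 2*g²)
(-235256 + G(-259, 481))*(M(a) + s(445)) = (-235256 + 648)*((-469 + 2*13²) + 445²) = -234608*((-469 + 2*169) + 198025) = -234608*((-469 + 338) + 198025) = -234608*(-131 + 198025) = -234608*197894 = -46427515552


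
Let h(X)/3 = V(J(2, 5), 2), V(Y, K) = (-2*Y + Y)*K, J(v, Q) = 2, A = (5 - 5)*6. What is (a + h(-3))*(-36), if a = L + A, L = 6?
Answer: 216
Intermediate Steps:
A = 0 (A = 0*6 = 0)
V(Y, K) = -K*Y (V(Y, K) = (-Y)*K = -K*Y)
h(X) = -12 (h(X) = 3*(-1*2*2) = 3*(-4) = -12)
a = 6 (a = 6 + 0 = 6)
(a + h(-3))*(-36) = (6 - 12)*(-36) = -6*(-36) = 216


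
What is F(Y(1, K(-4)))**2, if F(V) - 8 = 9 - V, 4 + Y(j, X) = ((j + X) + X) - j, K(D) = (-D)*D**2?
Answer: 11449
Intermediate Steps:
K(D) = -D**3
Y(j, X) = -4 + 2*X (Y(j, X) = -4 + (((j + X) + X) - j) = -4 + (((X + j) + X) - j) = -4 + ((j + 2*X) - j) = -4 + 2*X)
F(V) = 17 - V (F(V) = 8 + (9 - V) = 17 - V)
F(Y(1, K(-4)))**2 = (17 - (-4 + 2*(-1*(-4)**3)))**2 = (17 - (-4 + 2*(-1*(-64))))**2 = (17 - (-4 + 2*64))**2 = (17 - (-4 + 128))**2 = (17 - 1*124)**2 = (17 - 124)**2 = (-107)**2 = 11449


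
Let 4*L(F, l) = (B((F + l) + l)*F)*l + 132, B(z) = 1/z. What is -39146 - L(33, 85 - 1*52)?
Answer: -156727/4 ≈ -39182.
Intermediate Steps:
L(F, l) = 33 + F*l/(4*(F + 2*l)) (L(F, l) = ((F/((F + l) + l))*l + 132)/4 = ((F/(F + 2*l))*l + 132)/4 = (F*l/(F + 2*l) + 132)/4 = (132 + F*l/(F + 2*l))/4 = 33 + F*l/(4*(F + 2*l)))
-39146 - L(33, 85 - 1*52) = -39146 - (132*33 + 264*(85 - 1*52) + 33*(85 - 1*52))/(4*(33 + 2*(85 - 1*52))) = -39146 - (4356 + 264*(85 - 52) + 33*(85 - 52))/(4*(33 + 2*(85 - 52))) = -39146 - (4356 + 264*33 + 33*33)/(4*(33 + 2*33)) = -39146 - (4356 + 8712 + 1089)/(4*(33 + 66)) = -39146 - 14157/(4*99) = -39146 - 1*143/4 = -39146 - 143/4 = -156727/4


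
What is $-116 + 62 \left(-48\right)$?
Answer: $-3092$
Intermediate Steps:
$-116 + 62 \left(-48\right) = -116 - 2976 = -3092$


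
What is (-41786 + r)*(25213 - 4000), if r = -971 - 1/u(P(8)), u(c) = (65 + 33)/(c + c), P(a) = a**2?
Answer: -44444565441/49 ≈ -9.0703e+8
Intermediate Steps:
u(c) = 49/c (u(c) = 98/((2*c)) = 98*(1/(2*c)) = 49/c)
r = -47643/49 (r = -971 - 1/(49/(8**2)) = -971 - 1/(49/64) = -971 - 1/(49*(1/64)) = -971 - 1/49/64 = -971 - 1*64/49 = -971 - 64/49 = -47643/49 ≈ -972.31)
(-41786 + r)*(25213 - 4000) = (-41786 - 47643/49)*(25213 - 4000) = -2095157/49*21213 = -44444565441/49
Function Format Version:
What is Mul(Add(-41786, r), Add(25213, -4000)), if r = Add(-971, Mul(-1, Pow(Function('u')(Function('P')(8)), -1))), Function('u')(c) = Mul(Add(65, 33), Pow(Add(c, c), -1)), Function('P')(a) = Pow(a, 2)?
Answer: Rational(-44444565441, 49) ≈ -9.0703e+8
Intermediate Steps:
Function('u')(c) = Mul(49, Pow(c, -1)) (Function('u')(c) = Mul(98, Pow(Mul(2, c), -1)) = Mul(98, Mul(Rational(1, 2), Pow(c, -1))) = Mul(49, Pow(c, -1)))
r = Rational(-47643, 49) (r = Add(-971, Mul(-1, Pow(Mul(49, Pow(Pow(8, 2), -1)), -1))) = Add(-971, Mul(-1, Pow(Mul(49, Pow(64, -1)), -1))) = Add(-971, Mul(-1, Pow(Mul(49, Rational(1, 64)), -1))) = Add(-971, Mul(-1, Pow(Rational(49, 64), -1))) = Add(-971, Mul(-1, Rational(64, 49))) = Add(-971, Rational(-64, 49)) = Rational(-47643, 49) ≈ -972.31)
Mul(Add(-41786, r), Add(25213, -4000)) = Mul(Add(-41786, Rational(-47643, 49)), Add(25213, -4000)) = Mul(Rational(-2095157, 49), 21213) = Rational(-44444565441, 49)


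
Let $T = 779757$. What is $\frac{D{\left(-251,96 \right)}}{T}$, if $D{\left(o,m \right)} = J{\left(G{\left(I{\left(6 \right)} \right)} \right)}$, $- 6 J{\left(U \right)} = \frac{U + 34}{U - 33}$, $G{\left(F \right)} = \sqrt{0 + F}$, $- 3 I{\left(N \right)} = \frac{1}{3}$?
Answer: $\frac{10097}{45859068684} + \frac{67 i}{15286356228} \approx 2.2017 \cdot 10^{-7} + 4.383 \cdot 10^{-9} i$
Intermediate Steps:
$I{\left(N \right)} = - \frac{1}{9}$ ($I{\left(N \right)} = - \frac{1}{3 \cdot 3} = \left(- \frac{1}{3}\right) \frac{1}{3} = - \frac{1}{9}$)
$G{\left(F \right)} = \sqrt{F}$
$J{\left(U \right)} = - \frac{34 + U}{6 \left(-33 + U\right)}$ ($J{\left(U \right)} = - \frac{\left(U + 34\right) \frac{1}{U - 33}}{6} = - \frac{\left(34 + U\right) \frac{1}{-33 + U}}{6} = - \frac{\frac{1}{-33 + U} \left(34 + U\right)}{6} = - \frac{34 + U}{6 \left(-33 + U\right)}$)
$D{\left(o,m \right)} = \frac{3 \left(-34 - \frac{i}{3}\right) \left(-33 - \frac{i}{3}\right)}{19604}$ ($D{\left(o,m \right)} = \frac{-34 - \sqrt{- \frac{1}{9}}}{6 \left(-33 + \sqrt{- \frac{1}{9}}\right)} = \frac{-34 - \frac{i}{3}}{6 \left(-33 + \frac{i}{3}\right)} = \frac{\frac{9 \left(-33 - \frac{i}{3}\right)}{9802} \left(-34 - \frac{i}{3}\right)}{6} = \frac{3 \left(-34 - \frac{i}{3}\right) \left(-33 - \frac{i}{3}\right)}{19604}$)
$\frac{D{\left(-251,96 \right)}}{T} = \frac{\frac{10097}{58812} + \frac{67 i}{19604}}{779757} = \left(\frac{10097}{58812} + \frac{67 i}{19604}\right) \frac{1}{779757} = \frac{10097}{45859068684} + \frac{67 i}{15286356228}$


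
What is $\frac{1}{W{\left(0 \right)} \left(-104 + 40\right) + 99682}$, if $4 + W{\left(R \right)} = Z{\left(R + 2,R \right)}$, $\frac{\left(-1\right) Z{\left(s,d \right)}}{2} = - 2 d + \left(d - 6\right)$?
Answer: $\frac{1}{99170} \approx 1.0084 \cdot 10^{-5}$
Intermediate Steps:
$Z{\left(s,d \right)} = 12 + 2 d$ ($Z{\left(s,d \right)} = - 2 \left(- 2 d + \left(d - 6\right)\right) = - 2 \left(- 2 d + \left(-6 + d\right)\right) = - 2 \left(-6 - d\right) = 12 + 2 d$)
$W{\left(R \right)} = 8 + 2 R$ ($W{\left(R \right)} = -4 + \left(12 + 2 R\right) = 8 + 2 R$)
$\frac{1}{W{\left(0 \right)} \left(-104 + 40\right) + 99682} = \frac{1}{\left(8 + 2 \cdot 0\right) \left(-104 + 40\right) + 99682} = \frac{1}{\left(8 + 0\right) \left(-64\right) + 99682} = \frac{1}{8 \left(-64\right) + 99682} = \frac{1}{-512 + 99682} = \frac{1}{99170}$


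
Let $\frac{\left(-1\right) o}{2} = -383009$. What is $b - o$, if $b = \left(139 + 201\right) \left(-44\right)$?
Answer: $-780978$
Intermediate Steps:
$o = 766018$ ($o = \left(-2\right) \left(-383009\right) = 766018$)
$b = -14960$ ($b = 340 \left(-44\right) = -14960$)
$b - o = -14960 - 766018 = -780978$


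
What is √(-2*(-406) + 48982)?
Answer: √49794 ≈ 223.15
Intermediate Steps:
√(-2*(-406) + 48982) = √(812 + 48982) = √49794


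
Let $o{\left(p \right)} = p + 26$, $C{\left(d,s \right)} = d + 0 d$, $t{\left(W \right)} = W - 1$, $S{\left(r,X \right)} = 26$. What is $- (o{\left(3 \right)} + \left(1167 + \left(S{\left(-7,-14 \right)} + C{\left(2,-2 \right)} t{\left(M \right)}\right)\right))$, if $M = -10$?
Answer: $-1200$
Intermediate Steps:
$t{\left(W \right)} = -1 + W$ ($t{\left(W \right)} = W - 1 = -1 + W$)
$C{\left(d,s \right)} = d$ ($C{\left(d,s \right)} = d + 0 = d$)
$o{\left(p \right)} = 26 + p$
$- (o{\left(3 \right)} + \left(1167 + \left(S{\left(-7,-14 \right)} + C{\left(2,-2 \right)} t{\left(M \right)}\right)\right)) = - (\left(26 + 3\right) + \left(1167 + \left(26 + 2 \left(-1 - 10\right)\right)\right)) = - (29 + \left(1167 + \left(26 + 2 \left(-11\right)\right)\right)) = - (29 + \left(1167 + \left(26 - 22\right)\right)) = - (29 + \left(1167 + 4\right)) = - (29 + 1171) = \left(-1\right) 1200 = -1200$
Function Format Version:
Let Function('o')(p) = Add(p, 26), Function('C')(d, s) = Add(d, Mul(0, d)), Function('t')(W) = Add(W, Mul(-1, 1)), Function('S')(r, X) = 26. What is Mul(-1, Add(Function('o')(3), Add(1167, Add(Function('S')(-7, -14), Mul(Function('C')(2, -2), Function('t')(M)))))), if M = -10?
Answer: -1200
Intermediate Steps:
Function('t')(W) = Add(-1, W) (Function('t')(W) = Add(W, -1) = Add(-1, W))
Function('C')(d, s) = d (Function('C')(d, s) = Add(d, 0) = d)
Function('o')(p) = Add(26, p)
Mul(-1, Add(Function('o')(3), Add(1167, Add(Function('S')(-7, -14), Mul(Function('C')(2, -2), Function('t')(M)))))) = Mul(-1, Add(Add(26, 3), Add(1167, Add(26, Mul(2, Add(-1, -10)))))) = Mul(-1, Add(29, Add(1167, Add(26, Mul(2, -11))))) = Mul(-1, Add(29, Add(1167, Add(26, -22)))) = Mul(-1, Add(29, Add(1167, 4))) = Mul(-1, Add(29, 1171)) = Mul(-1, 1200) = -1200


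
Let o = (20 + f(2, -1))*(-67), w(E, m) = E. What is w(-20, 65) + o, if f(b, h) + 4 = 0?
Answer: -1092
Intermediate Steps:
f(b, h) = -4 (f(b, h) = -4 + 0 = -4)
o = -1072 (o = (20 - 4)*(-67) = 16*(-67) = -1072)
w(-20, 65) + o = -20 - 1072 = -1092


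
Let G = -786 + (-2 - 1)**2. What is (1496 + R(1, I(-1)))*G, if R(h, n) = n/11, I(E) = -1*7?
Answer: -12780873/11 ≈ -1.1619e+6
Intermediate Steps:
I(E) = -7
R(h, n) = n/11 (R(h, n) = n*(1/11) = n/11)
G = -777 (G = -786 + (-3)**2 = -786 + 9 = -777)
(1496 + R(1, I(-1)))*G = (1496 + (1/11)*(-7))*(-777) = (1496 - 7/11)*(-777) = (16449/11)*(-777) = -12780873/11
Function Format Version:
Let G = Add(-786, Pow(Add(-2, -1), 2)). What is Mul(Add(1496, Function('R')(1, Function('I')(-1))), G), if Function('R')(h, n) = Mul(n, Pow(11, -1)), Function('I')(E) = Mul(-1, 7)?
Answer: Rational(-12780873, 11) ≈ -1.1619e+6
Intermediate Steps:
Function('I')(E) = -7
Function('R')(h, n) = Mul(Rational(1, 11), n) (Function('R')(h, n) = Mul(n, Rational(1, 11)) = Mul(Rational(1, 11), n))
G = -777 (G = Add(-786, Pow(-3, 2)) = Add(-786, 9) = -777)
Mul(Add(1496, Function('R')(1, Function('I')(-1))), G) = Mul(Add(1496, Mul(Rational(1, 11), -7)), -777) = Mul(Add(1496, Rational(-7, 11)), -777) = Mul(Rational(16449, 11), -777) = Rational(-12780873, 11)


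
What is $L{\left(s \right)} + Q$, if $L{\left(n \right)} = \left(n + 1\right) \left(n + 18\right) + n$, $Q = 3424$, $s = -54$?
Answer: $5278$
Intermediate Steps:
$L{\left(n \right)} = n + \left(1 + n\right) \left(18 + n\right)$ ($L{\left(n \right)} = \left(1 + n\right) \left(18 + n\right) + n = n + \left(1 + n\right) \left(18 + n\right)$)
$L{\left(s \right)} + Q = \left(18 + \left(-54\right)^{2} + 20 \left(-54\right)\right) + 3424 = \left(18 + 2916 - 1080\right) + 3424 = 1854 + 3424 = 5278$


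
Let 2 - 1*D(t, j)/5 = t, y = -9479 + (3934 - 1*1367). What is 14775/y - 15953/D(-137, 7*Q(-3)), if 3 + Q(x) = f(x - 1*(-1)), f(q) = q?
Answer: -40178587/1601280 ≈ -25.092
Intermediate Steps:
Q(x) = -2 + x (Q(x) = -3 + (x - 1*(-1)) = -3 + (x + 1) = -3 + (1 + x) = -2 + x)
y = -6912 (y = -9479 + (3934 - 1367) = -9479 + 2567 = -6912)
D(t, j) = 10 - 5*t
14775/y - 15953/D(-137, 7*Q(-3)) = 14775/(-6912) - 15953/(10 - 5*(-137)) = 14775*(-1/6912) - 15953/(10 + 685) = -4925/2304 - 15953/695 = -40178587/1601280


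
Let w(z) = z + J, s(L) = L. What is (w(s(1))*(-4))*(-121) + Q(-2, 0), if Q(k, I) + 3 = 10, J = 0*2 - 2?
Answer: -477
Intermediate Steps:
J = -2 (J = 0 - 2 = -2)
w(z) = -2 + z (w(z) = z - 2 = -2 + z)
Q(k, I) = 7 (Q(k, I) = -3 + 10 = 7)
(w(s(1))*(-4))*(-121) + Q(-2, 0) = ((-2 + 1)*(-4))*(-121) + 7 = -1*(-4)*(-121) + 7 = 4*(-121) + 7 = -484 + 7 = -477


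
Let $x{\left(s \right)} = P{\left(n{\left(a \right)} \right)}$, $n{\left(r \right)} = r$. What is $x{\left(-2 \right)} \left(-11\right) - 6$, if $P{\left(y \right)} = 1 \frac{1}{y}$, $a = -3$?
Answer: $- \frac{7}{3} \approx -2.3333$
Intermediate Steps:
$P{\left(y \right)} = \frac{1}{y}$
$x{\left(s \right)} = - \frac{1}{3}$ ($x{\left(s \right)} = \frac{1}{-3} = - \frac{1}{3}$)
$x{\left(-2 \right)} \left(-11\right) - 6 = \left(- \frac{1}{3}\right) \left(-11\right) - 6 = \frac{11}{3} - 6 = - \frac{7}{3}$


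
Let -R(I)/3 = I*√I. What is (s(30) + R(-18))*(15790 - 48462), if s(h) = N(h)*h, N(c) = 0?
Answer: -5292864*I*√2 ≈ -7.4852e+6*I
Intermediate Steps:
R(I) = -3*I^(3/2) (R(I) = -3*I*√I = -3*I^(3/2))
s(h) = 0 (s(h) = 0*h = 0)
(s(30) + R(-18))*(15790 - 48462) = (0 - (-162)*I*√2)*(15790 - 48462) = (0 - (-162)*I*√2)*(-32672) = (0 + 162*I*√2)*(-32672) = (162*I*√2)*(-32672) = -5292864*I*√2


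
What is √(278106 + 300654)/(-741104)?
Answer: -√144690/370552 ≈ -0.0010265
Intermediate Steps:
√(278106 + 300654)/(-741104) = √578760*(-1/741104) = (2*√144690)*(-1/741104) = -√144690/370552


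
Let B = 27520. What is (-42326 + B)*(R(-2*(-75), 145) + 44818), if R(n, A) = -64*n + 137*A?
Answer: -815558898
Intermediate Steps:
(-42326 + B)*(R(-2*(-75), 145) + 44818) = (-42326 + 27520)*((-(-128)*(-75) + 137*145) + 44818) = -14806*((-64*150 + 19865) + 44818) = -14806*((-9600 + 19865) + 44818) = -14806*(10265 + 44818) = -14806*55083 = -815558898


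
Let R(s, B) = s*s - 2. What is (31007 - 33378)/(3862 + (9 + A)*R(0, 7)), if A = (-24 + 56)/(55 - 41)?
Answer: -16597/26876 ≈ -0.61754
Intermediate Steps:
R(s, B) = -2 + s**2 (R(s, B) = s**2 - 2 = -2 + s**2)
A = 16/7 (A = 32/14 = 32*(1/14) = 16/7 ≈ 2.2857)
(31007 - 33378)/(3862 + (9 + A)*R(0, 7)) = (31007 - 33378)/(3862 + (9 + 16/7)*(-2 + 0**2)) = -2371/(3862 + 79*(-2 + 0)/7) = -2371/(3862 + (79/7)*(-2)) = -2371/(3862 - 158/7) = -2371/26876/7 = -2371*7/26876 = -16597/26876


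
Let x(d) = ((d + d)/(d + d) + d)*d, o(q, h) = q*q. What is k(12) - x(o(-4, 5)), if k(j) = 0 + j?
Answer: -260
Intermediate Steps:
o(q, h) = q²
x(d) = d*(1 + d) (x(d) = ((2*d)/((2*d)) + d)*d = ((2*d)*(1/(2*d)) + d)*d = (1 + d)*d = d*(1 + d))
k(j) = j
k(12) - x(o(-4, 5)) = 12 - (-4)²*(1 + (-4)²) = 12 - 16*(1 + 16) = 12 - 16*17 = 12 - 1*272 = 12 - 272 = -260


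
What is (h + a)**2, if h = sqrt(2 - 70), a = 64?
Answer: 4028 + 256*I*sqrt(17) ≈ 4028.0 + 1055.5*I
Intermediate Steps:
h = 2*I*sqrt(17) (h = sqrt(-68) = 2*I*sqrt(17) ≈ 8.2462*I)
(h + a)**2 = (2*I*sqrt(17) + 64)**2 = (64 + 2*I*sqrt(17))**2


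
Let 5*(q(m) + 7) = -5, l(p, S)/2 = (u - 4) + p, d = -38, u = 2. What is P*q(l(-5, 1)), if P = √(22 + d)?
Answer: -32*I ≈ -32.0*I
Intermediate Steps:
l(p, S) = -4 + 2*p (l(p, S) = 2*((2 - 4) + p) = 2*(-2 + p) = -4 + 2*p)
P = 4*I (P = √(22 - 38) = √(-16) = 4*I ≈ 4.0*I)
q(m) = -8 (q(m) = -7 + (⅕)*(-5) = -7 - 1 = -8)
P*q(l(-5, 1)) = (4*I)*(-8) = -32*I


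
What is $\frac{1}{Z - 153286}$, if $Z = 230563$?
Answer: $\frac{1}{77277} \approx 1.294 \cdot 10^{-5}$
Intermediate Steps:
$\frac{1}{Z - 153286} = \frac{1}{230563 - 153286} = \frac{1}{77277}$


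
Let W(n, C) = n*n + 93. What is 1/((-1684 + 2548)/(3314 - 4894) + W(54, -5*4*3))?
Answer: 395/1188339 ≈ 0.00033240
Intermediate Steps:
W(n, C) = 93 + n**2 (W(n, C) = n**2 + 93 = 93 + n**2)
1/((-1684 + 2548)/(3314 - 4894) + W(54, -5*4*3)) = 1/((-1684 + 2548)/(3314 - 4894) + (93 + 54**2)) = 1/(864/(-1580) + (93 + 2916)) = 1/(864*(-1/1580) + 3009) = 1/(-216/395 + 3009) = 1/(1188339/395) = 395/1188339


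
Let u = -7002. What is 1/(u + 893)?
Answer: -1/6109 ≈ -0.00016369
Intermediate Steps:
1/(u + 893) = 1/(-7002 + 893) = 1/(-6109) = -1/6109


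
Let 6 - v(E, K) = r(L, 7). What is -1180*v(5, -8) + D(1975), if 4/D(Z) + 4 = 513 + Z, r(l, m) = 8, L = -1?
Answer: 1465561/621 ≈ 2360.0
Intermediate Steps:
v(E, K) = -2 (v(E, K) = 6 - 1*8 = 6 - 8 = -2)
D(Z) = 4/(509 + Z) (D(Z) = 4/(-4 + (513 + Z)) = 4/(509 + Z))
-1180*v(5, -8) + D(1975) = -1180*(-2) + 4/(509 + 1975) = 2360 + 4/2484 = 2360 + 4*(1/2484) = 2360 + 1/621 = 1465561/621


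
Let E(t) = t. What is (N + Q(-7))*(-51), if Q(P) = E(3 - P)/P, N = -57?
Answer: 20859/7 ≈ 2979.9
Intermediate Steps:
Q(P) = (3 - P)/P
(N + Q(-7))*(-51) = (-57 + (3 - 1*(-7))/(-7))*(-51) = (-57 - (3 + 7)/7)*(-51) = (-57 - ⅐*10)*(-51) = (-57 - 10/7)*(-51) = -409/7*(-51) = 20859/7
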